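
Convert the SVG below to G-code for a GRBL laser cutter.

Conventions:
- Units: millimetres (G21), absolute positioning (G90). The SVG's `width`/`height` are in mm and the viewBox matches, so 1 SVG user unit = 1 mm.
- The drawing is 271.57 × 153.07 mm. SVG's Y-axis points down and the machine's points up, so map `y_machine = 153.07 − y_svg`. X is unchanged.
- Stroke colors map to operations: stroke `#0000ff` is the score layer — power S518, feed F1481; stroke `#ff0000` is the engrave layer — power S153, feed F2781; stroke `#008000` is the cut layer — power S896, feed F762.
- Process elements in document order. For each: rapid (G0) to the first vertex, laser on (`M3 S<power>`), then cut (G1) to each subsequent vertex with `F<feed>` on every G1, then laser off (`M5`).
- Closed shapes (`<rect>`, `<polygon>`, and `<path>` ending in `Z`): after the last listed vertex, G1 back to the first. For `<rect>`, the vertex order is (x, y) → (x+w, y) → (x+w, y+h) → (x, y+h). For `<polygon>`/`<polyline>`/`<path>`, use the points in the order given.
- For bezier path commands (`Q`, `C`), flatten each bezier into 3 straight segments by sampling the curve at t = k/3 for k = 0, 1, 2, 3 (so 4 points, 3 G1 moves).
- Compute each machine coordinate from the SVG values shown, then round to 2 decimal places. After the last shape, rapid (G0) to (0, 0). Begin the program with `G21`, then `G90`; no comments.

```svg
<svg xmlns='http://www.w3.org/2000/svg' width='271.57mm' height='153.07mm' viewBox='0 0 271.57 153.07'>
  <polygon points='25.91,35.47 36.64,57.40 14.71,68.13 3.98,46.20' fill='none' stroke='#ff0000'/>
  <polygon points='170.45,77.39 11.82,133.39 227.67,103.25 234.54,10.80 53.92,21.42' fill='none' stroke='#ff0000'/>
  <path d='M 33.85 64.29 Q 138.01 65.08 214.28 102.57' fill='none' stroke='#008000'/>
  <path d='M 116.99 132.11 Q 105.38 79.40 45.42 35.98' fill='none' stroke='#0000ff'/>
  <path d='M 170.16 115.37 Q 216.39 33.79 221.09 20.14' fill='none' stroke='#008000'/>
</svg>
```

G21
G90
G0 X25.91 Y117.60
M3 S153
G1 X36.64 Y95.67 F2781
G1 X14.71 Y84.94 F2781
G1 X3.98 Y106.87 F2781
G1 X25.91 Y117.60 F2781
M5
G0 X170.45 Y75.68
M3 S153
G1 X11.82 Y19.68 F2781
G1 X227.67 Y49.82 F2781
G1 X234.54 Y142.27 F2781
G1 X53.92 Y131.65 F2781
G1 X170.45 Y75.68 F2781
M5
G0 X33.85 Y88.78
M3 S896
G1 X100.19 Y84.18 F762
G1 X160.33 Y71.42 F762
G1 X214.28 Y50.50 F762
M5
G0 X116.99 Y20.96
M3 S518
G1 X103.88 Y55.07 F1481
G1 X80.02 Y87.11 F1481
G1 X45.42 Y117.09 F1481
M5
G0 X170.16 Y37.70
M3 S896
G1 X196.37 Y84.54 F762
G1 X213.34 Y116.28 F762
G1 X221.09 Y132.93 F762
M5
G0 X0.00 Y0.00

viewBox `0 0 271.57 153.07` with mm width/height → 1 unit = 1 mm. Flip: y_m = 153.07 − y_svg.

**Shape 1** — `<polygon>` regular polygon, stroke `#ff0000` → engrave (S153, F2781). Machine vertices: (25.91,117.60) → (36.64,95.67) → (14.71,84.94) → (3.98,106.87) → (25.91,117.60). Closed: final G1 returns to the first vertex.

**Shape 2** — `<polygon>` closed polygon, stroke `#ff0000` → engrave (S153, F2781). Machine vertices: (170.45,75.68) → (11.82,19.68) → (227.67,49.82) → (234.54,142.27) → (53.92,131.65) → (170.45,75.68). Closed: final G1 returns to the first vertex.

**Shape 3** — `<path>` quadratic bezier, stroke `#008000` → cut (S896, F762). Control points (SVG): P0=(33.85,64.29), P1=(138.01,65.08), P2=(214.28,102.57); sampled at t=k/3. Machine vertices: (33.85,88.78) → (100.19,84.18) → (160.33,71.42) → (214.28,50.50). Open path.

**Shape 4** — `<path>` quadratic bezier, stroke `#0000ff` → score (S518, F1481). Control points (SVG): P0=(116.99,132.11), P1=(105.38,79.40), P2=(45.42,35.98); sampled at t=k/3. Machine vertices: (116.99,20.96) → (103.88,55.07) → (80.02,87.11) → (45.42,117.09). Open path.

**Shape 5** — `<path>` quadratic bezier, stroke `#008000` → cut (S896, F762). Control points (SVG): P0=(170.16,115.37), P1=(216.39,33.79), P2=(221.09,20.14); sampled at t=k/3. Machine vertices: (170.16,37.70) → (196.37,84.54) → (213.34,116.28) → (221.09,132.93). Open path.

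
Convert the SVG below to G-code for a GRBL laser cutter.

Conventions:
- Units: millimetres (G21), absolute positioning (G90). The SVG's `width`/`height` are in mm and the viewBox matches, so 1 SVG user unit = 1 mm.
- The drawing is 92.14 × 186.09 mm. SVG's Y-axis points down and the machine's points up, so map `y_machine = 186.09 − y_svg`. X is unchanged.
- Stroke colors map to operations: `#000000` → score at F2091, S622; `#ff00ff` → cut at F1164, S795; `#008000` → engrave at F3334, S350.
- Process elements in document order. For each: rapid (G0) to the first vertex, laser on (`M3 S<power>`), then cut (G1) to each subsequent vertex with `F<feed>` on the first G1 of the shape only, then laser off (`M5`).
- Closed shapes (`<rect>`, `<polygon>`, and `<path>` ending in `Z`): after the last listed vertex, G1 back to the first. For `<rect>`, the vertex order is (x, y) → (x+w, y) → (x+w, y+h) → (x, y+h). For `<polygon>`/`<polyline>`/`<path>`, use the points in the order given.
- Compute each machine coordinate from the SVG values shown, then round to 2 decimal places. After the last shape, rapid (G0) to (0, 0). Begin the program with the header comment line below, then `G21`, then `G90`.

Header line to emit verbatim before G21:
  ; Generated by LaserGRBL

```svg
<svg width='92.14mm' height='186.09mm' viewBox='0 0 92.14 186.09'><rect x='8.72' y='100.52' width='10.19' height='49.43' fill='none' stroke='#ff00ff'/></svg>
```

; Generated by LaserGRBL
G21
G90
G0 X8.72 Y85.57
M3 S795
G1 X18.91 Y85.57 F1164
G1 X18.91 Y36.14
G1 X8.72 Y36.14
G1 X8.72 Y85.57
M5
G0 X0.00 Y0.00

Since the viewBox matches the mm dimensions, user units are millimetres directly. The only transform is the Y-flip y_m = 186.09 − y_svg.

Shape 1 is a rectangle drawn with `<rect>`. Its stroke #ff00ff means cut at S795, F1164. After flipping Y the toolpath is (8.72,85.57) → (18.91,85.57) → (18.91,36.14) → (8.72,36.14) → (8.72,85.57), returning to the start.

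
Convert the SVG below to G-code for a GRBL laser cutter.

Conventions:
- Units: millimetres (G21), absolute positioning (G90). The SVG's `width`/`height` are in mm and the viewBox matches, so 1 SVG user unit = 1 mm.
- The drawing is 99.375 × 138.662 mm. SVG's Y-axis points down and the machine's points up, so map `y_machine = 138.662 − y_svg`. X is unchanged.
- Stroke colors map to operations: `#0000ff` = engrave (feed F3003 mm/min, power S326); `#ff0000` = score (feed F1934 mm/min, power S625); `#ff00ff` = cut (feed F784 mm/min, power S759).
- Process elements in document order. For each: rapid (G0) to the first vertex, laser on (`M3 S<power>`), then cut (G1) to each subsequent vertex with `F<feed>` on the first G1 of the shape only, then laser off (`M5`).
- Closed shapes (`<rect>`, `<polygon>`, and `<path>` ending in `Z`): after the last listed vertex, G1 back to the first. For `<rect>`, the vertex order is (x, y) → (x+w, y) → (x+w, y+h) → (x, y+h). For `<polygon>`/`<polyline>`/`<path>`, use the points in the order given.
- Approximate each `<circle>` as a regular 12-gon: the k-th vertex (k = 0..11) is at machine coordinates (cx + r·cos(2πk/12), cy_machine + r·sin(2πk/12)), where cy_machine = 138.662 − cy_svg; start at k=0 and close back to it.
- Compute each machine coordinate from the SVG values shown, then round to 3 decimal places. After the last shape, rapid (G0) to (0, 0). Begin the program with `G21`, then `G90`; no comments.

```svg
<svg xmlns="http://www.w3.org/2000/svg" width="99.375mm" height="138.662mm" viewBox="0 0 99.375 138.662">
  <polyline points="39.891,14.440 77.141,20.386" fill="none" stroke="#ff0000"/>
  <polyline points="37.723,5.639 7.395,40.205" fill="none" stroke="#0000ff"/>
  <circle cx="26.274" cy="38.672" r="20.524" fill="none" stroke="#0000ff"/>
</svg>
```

1 u = 1 mm; y_m = 138.662 − y.

[1] `<polyline>` line segment, #ff0000→score S625 F1934: (39.891,124.222) → (77.141,118.276)

[2] `<polyline>` line segment, #0000ff→engrave S326 F3003: (37.723,133.023) → (7.395,98.457)

[3] `<circle>` circle, #0000ff→engrave S326 F3003: (46.798,99.990) → (44.048,110.252) → (36.536,117.764) → (26.274,120.514) → (16.012,117.764) → (8.500,110.252) → (5.750,99.990) → (8.500,89.728) → (16.012,82.216) → (26.274,79.466) → (36.536,82.216) → (44.048,89.728) → (46.798,99.990) (closed)

G21
G90
G0 X39.891 Y124.222
M3 S625
G1 X77.141 Y118.276 F1934
M5
G0 X37.723 Y133.023
M3 S326
G1 X7.395 Y98.457 F3003
M5
G0 X46.798 Y99.990
M3 S326
G1 X44.048 Y110.252 F3003
G1 X36.536 Y117.764
G1 X26.274 Y120.514
G1 X16.012 Y117.764
G1 X8.500 Y110.252
G1 X5.750 Y99.990
G1 X8.500 Y89.728
G1 X16.012 Y82.216
G1 X26.274 Y79.466
G1 X36.536 Y82.216
G1 X44.048 Y89.728
G1 X46.798 Y99.990
M5
G0 X0.000 Y0.000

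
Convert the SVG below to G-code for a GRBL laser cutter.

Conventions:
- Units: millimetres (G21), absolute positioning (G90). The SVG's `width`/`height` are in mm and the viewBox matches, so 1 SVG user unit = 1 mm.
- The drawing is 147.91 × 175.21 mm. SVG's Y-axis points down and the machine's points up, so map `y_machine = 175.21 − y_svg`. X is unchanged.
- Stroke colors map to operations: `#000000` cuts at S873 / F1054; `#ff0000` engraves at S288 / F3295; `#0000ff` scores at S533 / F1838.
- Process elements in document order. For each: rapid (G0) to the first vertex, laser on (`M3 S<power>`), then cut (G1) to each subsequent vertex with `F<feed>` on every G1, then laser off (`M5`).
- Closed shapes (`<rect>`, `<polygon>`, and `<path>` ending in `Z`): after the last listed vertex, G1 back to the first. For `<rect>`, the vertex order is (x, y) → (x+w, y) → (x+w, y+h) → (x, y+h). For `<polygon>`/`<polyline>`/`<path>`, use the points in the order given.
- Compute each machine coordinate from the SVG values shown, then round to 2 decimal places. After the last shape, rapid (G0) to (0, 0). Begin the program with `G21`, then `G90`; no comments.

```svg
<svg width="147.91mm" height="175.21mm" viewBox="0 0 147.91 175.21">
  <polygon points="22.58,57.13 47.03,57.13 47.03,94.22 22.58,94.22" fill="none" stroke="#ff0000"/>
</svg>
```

1 u = 1 mm; y_m = 175.21 − y.

[1] `<polygon>` rectangle, #ff0000→engrave S288 F3295: (22.58,118.08) → (47.03,118.08) → (47.03,80.99) → (22.58,80.99) → (22.58,118.08) (closed)

G21
G90
G0 X22.58 Y118.08
M3 S288
G1 X47.03 Y118.08 F3295
G1 X47.03 Y80.99 F3295
G1 X22.58 Y80.99 F3295
G1 X22.58 Y118.08 F3295
M5
G0 X0.00 Y0.00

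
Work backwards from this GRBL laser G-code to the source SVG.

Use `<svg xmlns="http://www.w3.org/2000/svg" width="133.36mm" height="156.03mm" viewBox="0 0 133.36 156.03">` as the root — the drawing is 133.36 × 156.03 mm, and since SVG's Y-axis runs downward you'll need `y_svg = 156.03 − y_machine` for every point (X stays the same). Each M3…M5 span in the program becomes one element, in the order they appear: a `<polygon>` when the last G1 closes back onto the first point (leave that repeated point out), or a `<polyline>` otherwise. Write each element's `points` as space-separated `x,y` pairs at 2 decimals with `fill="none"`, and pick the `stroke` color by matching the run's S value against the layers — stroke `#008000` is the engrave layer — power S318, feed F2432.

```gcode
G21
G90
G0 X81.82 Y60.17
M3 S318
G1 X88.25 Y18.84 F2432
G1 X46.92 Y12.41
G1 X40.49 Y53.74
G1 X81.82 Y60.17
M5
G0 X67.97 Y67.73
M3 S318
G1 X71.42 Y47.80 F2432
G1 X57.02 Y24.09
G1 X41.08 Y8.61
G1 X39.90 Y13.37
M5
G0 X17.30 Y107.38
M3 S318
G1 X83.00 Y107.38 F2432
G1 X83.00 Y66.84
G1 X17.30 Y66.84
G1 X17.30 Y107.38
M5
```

Machine Y-up, SVG Y-down with viewBox height 156.03, so y_svg = 156.03 − y_machine; X carries over. Every run uses S318, so all elements get stroke `#008000` (engrave).

Run 1: The run returns to its start, so emit a `<polygon>` with points (Y-flipped): 81.82,95.86 88.25,137.19 46.92,143.62 40.49,102.29.

Run 2: The run is open, so emit a `<polyline>` with points (Y-flipped): 67.97,88.30 71.42,108.23 57.02,131.94 41.08,147.42 39.90,142.66.

Run 3: The run returns to its start, so emit a `<polygon>` with points (Y-flipped): 17.30,48.65 83.00,48.65 83.00,89.19 17.30,89.19.

<svg xmlns="http://www.w3.org/2000/svg" width="133.36mm" height="156.03mm" viewBox="0 0 133.36 156.03">
  <polygon points="81.82,95.86 88.25,137.19 46.92,143.62 40.49,102.29" fill="none" stroke="#008000"/>
  <polyline points="67.97,88.30 71.42,108.23 57.02,131.94 41.08,147.42 39.90,142.66" fill="none" stroke="#008000"/>
  <polygon points="17.30,48.65 83.00,48.65 83.00,89.19 17.30,89.19" fill="none" stroke="#008000"/>
</svg>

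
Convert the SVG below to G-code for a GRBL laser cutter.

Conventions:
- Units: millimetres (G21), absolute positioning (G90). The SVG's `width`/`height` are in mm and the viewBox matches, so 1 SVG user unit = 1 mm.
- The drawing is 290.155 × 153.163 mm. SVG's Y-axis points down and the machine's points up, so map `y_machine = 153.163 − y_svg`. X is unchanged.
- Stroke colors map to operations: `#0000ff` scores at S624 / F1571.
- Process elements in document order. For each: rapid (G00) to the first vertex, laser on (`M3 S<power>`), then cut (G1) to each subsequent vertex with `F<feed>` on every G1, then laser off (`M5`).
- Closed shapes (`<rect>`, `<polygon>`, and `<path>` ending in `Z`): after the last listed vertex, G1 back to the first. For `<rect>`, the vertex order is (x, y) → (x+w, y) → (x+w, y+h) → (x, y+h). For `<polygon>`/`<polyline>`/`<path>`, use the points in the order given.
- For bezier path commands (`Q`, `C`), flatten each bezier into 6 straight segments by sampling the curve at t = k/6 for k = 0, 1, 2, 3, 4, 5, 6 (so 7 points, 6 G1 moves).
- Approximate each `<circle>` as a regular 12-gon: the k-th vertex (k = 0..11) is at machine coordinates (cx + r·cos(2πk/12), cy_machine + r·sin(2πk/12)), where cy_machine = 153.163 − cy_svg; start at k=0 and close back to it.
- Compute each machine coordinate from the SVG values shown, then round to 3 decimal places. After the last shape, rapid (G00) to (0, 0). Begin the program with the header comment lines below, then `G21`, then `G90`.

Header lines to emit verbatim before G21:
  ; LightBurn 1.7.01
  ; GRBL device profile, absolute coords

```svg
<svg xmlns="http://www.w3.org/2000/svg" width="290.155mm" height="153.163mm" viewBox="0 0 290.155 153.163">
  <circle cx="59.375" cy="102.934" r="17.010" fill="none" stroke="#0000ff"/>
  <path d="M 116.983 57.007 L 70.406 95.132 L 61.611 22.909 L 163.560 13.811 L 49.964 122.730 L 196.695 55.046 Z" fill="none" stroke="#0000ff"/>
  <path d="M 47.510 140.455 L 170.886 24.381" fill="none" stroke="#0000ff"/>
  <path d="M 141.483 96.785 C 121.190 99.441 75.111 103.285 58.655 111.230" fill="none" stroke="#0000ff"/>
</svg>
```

Since the viewBox matches the mm dimensions, user units are millimetres directly. The only transform is the Y-flip y_m = 153.163 − y_svg.

Shape 1 is a circle drawn with `<circle>`. Its stroke #0000ff means score at S624, F1571. After flipping Y the toolpath is (76.385,50.229) → (74.106,58.734) → (67.880,64.960) → (59.375,67.239) → (50.870,64.960) → (44.644,58.734) → (42.365,50.229) → (44.644,41.724) → (50.870,35.498) → (59.375,33.219) → (67.880,35.498) → (74.106,41.724) → (76.385,50.229), returning to the start.

Shape 2 is a closed polygon drawn with `<path>`. Its stroke #0000ff means score at S624, F1571. After flipping Y the toolpath is (116.983,96.156) → (70.406,58.031) → (61.611,130.254) → (163.560,139.352) → (49.964,30.433) → (196.695,98.117) → (116.983,96.156), returning to the start.

Shape 3 is a line segment drawn with `<path>`. Its stroke #0000ff means score at S624, F1571. After flipping Y the toolpath is (47.510,12.708) → (170.886,128.782).

Shape 4 is a cubic bezier drawn with `<path>`. Its stroke #0000ff means score at S624, F1571. After flipping Y the toolpath is (141.483,56.378) → (129.444,54.938) → (114.647,53.218) → (98.630,51.139) → (82.933,48.619) → (69.095,45.577) → (58.655,41.933).

; LightBurn 1.7.01
; GRBL device profile, absolute coords
G21
G90
G00 X76.385 Y50.229
M3 S624
G1 X74.106 Y58.734 F1571
G1 X67.880 Y64.960 F1571
G1 X59.375 Y67.239 F1571
G1 X50.870 Y64.960 F1571
G1 X44.644 Y58.734 F1571
G1 X42.365 Y50.229 F1571
G1 X44.644 Y41.724 F1571
G1 X50.870 Y35.498 F1571
G1 X59.375 Y33.219 F1571
G1 X67.880 Y35.498 F1571
G1 X74.106 Y41.724 F1571
G1 X76.385 Y50.229 F1571
M5
G00 X116.983 Y96.156
M3 S624
G1 X70.406 Y58.031 F1571
G1 X61.611 Y130.254 F1571
G1 X163.560 Y139.352 F1571
G1 X49.964 Y30.433 F1571
G1 X196.695 Y98.117 F1571
G1 X116.983 Y96.156 F1571
M5
G00 X47.510 Y12.708
M3 S624
G1 X170.886 Y128.782 F1571
M5
G00 X141.483 Y56.378
M3 S624
G1 X129.444 Y54.938 F1571
G1 X114.647 Y53.218 F1571
G1 X98.630 Y51.139 F1571
G1 X82.933 Y48.619 F1571
G1 X69.095 Y45.577 F1571
G1 X58.655 Y41.933 F1571
M5
G00 X0.000 Y0.000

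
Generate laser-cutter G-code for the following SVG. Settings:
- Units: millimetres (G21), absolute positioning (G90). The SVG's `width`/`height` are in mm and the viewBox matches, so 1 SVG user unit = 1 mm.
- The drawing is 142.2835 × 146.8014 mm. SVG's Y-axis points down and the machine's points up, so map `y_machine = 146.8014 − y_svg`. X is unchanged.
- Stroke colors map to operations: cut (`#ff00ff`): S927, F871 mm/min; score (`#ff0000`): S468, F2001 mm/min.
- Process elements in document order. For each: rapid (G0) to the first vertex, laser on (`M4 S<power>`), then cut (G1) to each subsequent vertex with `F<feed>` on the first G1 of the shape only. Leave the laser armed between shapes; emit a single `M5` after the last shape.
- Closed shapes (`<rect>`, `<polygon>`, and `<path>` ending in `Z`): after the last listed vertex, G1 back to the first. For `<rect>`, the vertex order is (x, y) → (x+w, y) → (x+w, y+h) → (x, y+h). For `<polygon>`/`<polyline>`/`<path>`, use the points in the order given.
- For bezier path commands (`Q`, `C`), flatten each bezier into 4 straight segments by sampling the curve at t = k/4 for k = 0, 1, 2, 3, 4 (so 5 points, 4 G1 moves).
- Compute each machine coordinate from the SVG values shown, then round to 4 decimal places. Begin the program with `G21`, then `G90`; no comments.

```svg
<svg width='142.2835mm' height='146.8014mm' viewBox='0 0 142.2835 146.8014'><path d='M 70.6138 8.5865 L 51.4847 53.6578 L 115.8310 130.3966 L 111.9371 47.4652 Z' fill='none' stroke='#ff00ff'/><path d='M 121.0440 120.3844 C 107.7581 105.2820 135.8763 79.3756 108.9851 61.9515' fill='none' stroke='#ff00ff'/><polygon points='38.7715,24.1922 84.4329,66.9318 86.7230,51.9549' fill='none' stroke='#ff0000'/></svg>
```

Since the viewBox matches the mm dimensions, user units are millimetres directly. The only transform is the Y-flip y_m = 146.8014 − y_svg.

Shape 1 is a closed polygon drawn with `<path>`. Its stroke #ff00ff means cut at S927, F871. After flipping Y the toolpath is (70.6138,138.2149) → (51.4847,93.1436) → (115.8310,16.4048) → (111.9371,99.3362) → (70.6138,138.2149), returning to the start.

Shape 2 is a cubic bezier drawn with `<path>`. Its stroke #ff00ff means cut at S927, F871. After flipping Y the toolpath is (121.0440,26.4170) → (117.3364,39.4682) → (120.1165,54.7628) → (120.3457,70.4927) → (108.9851,84.8499).

Shape 3 is a closed polygon drawn with `<polygon>`. Its stroke #ff0000 means score at S468, F2001. After flipping Y the toolpath is (38.7715,122.6092) → (84.4329,79.8696) → (86.7230,94.8465) → (38.7715,122.6092), returning to the start.

G21
G90
G0 X70.6138 Y138.2149
M4 S927
G1 X51.4847 Y93.1436 F871
G1 X115.8310 Y16.4048
G1 X111.9371 Y99.3362
G1 X70.6138 Y138.2149
G0 X121.0440 Y26.4170
M4 S927
G1 X117.3364 Y39.4682 F871
G1 X120.1165 Y54.7628
G1 X120.3457 Y70.4927
G1 X108.9851 Y84.8499
G0 X38.7715 Y122.6092
M4 S468
G1 X84.4329 Y79.8696 F2001
G1 X86.7230 Y94.8465
G1 X38.7715 Y122.6092
M5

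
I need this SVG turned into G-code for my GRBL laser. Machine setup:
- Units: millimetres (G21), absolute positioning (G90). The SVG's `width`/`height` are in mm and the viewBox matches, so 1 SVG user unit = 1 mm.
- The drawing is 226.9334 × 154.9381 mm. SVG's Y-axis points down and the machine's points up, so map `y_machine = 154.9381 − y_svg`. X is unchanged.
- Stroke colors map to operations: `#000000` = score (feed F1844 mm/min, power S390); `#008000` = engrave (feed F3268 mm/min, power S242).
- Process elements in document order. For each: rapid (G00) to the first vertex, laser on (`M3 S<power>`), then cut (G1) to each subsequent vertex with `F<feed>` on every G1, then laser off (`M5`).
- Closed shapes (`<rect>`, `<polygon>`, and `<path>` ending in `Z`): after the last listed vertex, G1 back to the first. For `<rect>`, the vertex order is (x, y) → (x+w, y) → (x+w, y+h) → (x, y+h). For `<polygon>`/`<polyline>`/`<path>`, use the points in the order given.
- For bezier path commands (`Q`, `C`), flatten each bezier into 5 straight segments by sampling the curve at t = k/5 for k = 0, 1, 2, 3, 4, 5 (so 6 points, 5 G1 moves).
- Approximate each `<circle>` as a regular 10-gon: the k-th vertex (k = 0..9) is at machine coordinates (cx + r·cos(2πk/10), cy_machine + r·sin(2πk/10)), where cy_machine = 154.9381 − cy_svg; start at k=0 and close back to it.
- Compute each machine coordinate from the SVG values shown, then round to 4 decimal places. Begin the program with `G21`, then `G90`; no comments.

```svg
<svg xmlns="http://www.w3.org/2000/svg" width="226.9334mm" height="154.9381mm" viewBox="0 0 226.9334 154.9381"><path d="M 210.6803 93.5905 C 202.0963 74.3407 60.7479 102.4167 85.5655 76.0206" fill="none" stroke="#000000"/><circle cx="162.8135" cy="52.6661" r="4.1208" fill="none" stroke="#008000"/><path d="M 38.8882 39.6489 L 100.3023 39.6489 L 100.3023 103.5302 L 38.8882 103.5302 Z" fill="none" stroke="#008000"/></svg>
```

viewBox `0 0 226.9334 154.9381` with mm width/height → 1 unit = 1 mm. Flip: y_m = 154.9381 − y_svg.

**Shape 1** — `<path>` cubic bezier, stroke `#000000` → score (S390, F1844). Control points (SVG): P0=(210.6803,93.5905), P1=(202.0963,74.3407), P2=(60.7479,102.4167), P3=(85.5655,76.0206); sampled at t=k/5. Machine vertices: (210.6803,61.3476) → (191.9896,68.0328) → (155.7841,68.2460) → (116.4125,66.8737) → (88.2234,68.8021) → (85.5655,78.9175). Open path.

**Shape 2** — `<circle>` circle, stroke `#008000` → engrave (S242, F3268). Machine vertices: (166.9343,102.2720) → (166.1473,104.6941) → (164.0869,106.1911) → (161.5401,106.1911) → (159.4797,104.6941) → (158.6927,102.2720) → (159.4797,99.8499) → (161.5401,98.3529) → (164.0869,98.3529) → (166.1473,99.8499) → (166.9343,102.2720). Closed: final G1 returns to the first vertex.

**Shape 3** — `<path>` rectangle, stroke `#008000` → engrave (S242, F3268). Machine vertices: (38.8882,115.2892) → (100.3023,115.2892) → (100.3023,51.4079) → (38.8882,51.4079) → (38.8882,115.2892). Closed: final G1 returns to the first vertex.

G21
G90
G00 X210.6803 Y61.3476
M3 S390
G1 X191.9896 Y68.0328 F1844
G1 X155.7841 Y68.2460 F1844
G1 X116.4125 Y66.8737 F1844
G1 X88.2234 Y68.8021 F1844
G1 X85.5655 Y78.9175 F1844
M5
G00 X166.9343 Y102.2720
M3 S242
G1 X166.1473 Y104.6941 F3268
G1 X164.0869 Y106.1911 F3268
G1 X161.5401 Y106.1911 F3268
G1 X159.4797 Y104.6941 F3268
G1 X158.6927 Y102.2720 F3268
G1 X159.4797 Y99.8499 F3268
G1 X161.5401 Y98.3529 F3268
G1 X164.0869 Y98.3529 F3268
G1 X166.1473 Y99.8499 F3268
G1 X166.9343 Y102.2720 F3268
M5
G00 X38.8882 Y115.2892
M3 S242
G1 X100.3023 Y115.2892 F3268
G1 X100.3023 Y51.4079 F3268
G1 X38.8882 Y51.4079 F3268
G1 X38.8882 Y115.2892 F3268
M5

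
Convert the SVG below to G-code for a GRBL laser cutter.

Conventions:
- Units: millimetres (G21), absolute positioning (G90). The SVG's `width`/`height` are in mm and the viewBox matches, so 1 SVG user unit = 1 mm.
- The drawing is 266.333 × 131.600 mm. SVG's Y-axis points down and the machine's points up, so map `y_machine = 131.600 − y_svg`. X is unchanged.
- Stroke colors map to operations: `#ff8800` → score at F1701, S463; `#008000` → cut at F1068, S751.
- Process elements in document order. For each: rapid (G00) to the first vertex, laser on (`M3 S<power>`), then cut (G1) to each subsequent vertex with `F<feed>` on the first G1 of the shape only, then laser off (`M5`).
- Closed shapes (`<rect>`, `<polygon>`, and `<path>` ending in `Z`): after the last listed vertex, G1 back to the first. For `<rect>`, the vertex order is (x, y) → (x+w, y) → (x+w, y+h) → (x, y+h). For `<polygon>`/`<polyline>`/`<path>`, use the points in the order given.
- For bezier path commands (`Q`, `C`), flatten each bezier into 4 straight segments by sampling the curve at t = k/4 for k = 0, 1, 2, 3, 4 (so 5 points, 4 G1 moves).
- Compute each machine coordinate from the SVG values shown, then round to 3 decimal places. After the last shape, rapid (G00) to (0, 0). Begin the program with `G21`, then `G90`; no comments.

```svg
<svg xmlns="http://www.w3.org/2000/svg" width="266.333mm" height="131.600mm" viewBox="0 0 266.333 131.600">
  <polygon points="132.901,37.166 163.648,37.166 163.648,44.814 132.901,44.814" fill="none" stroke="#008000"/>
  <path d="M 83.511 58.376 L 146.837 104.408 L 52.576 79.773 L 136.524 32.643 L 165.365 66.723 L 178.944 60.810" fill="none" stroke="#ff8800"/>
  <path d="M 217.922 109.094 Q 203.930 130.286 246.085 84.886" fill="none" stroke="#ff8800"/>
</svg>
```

viewBox `0 0 266.333 131.600` with mm width/height → 1 unit = 1 mm. Flip: y_m = 131.600 − y_svg.

**Shape 1** — `<polygon>` rectangle, stroke `#008000` → cut (S751, F1068). Machine vertices: (132.901,94.434) → (163.648,94.434) → (163.648,86.786) → (132.901,86.786) → (132.901,94.434). Closed: final G1 returns to the first vertex.

**Shape 2** — `<path>` open polyline, stroke `#ff8800` → score (S463, F1701). Machine vertices: (83.511,73.224) → (146.837,27.192) → (52.576,51.827) → (136.524,98.957) → (165.365,64.877) → (178.944,70.790). Open path.

**Shape 3** — `<path>` quadratic bezier, stroke `#ff8800` → score (S463, F1701). Control points (SVG): P0=(217.922,109.094), P1=(203.930,130.286), P2=(246.085,84.886); sampled at t=k/4. Machine vertices: (217.922,22.506) → (214.435,16.072) → (217.967,17.962) → (228.517,28.176) → (246.085,46.714). Open path.

G21
G90
G00 X132.901 Y94.434
M3 S751
G1 X163.648 Y94.434 F1068
G1 X163.648 Y86.786
G1 X132.901 Y86.786
G1 X132.901 Y94.434
M5
G00 X83.511 Y73.224
M3 S463
G1 X146.837 Y27.192 F1701
G1 X52.576 Y51.827
G1 X136.524 Y98.957
G1 X165.365 Y64.877
G1 X178.944 Y70.790
M5
G00 X217.922 Y22.506
M3 S463
G1 X214.435 Y16.072 F1701
G1 X217.967 Y17.962
G1 X228.517 Y28.176
G1 X246.085 Y46.714
M5
G00 X0.000 Y0.000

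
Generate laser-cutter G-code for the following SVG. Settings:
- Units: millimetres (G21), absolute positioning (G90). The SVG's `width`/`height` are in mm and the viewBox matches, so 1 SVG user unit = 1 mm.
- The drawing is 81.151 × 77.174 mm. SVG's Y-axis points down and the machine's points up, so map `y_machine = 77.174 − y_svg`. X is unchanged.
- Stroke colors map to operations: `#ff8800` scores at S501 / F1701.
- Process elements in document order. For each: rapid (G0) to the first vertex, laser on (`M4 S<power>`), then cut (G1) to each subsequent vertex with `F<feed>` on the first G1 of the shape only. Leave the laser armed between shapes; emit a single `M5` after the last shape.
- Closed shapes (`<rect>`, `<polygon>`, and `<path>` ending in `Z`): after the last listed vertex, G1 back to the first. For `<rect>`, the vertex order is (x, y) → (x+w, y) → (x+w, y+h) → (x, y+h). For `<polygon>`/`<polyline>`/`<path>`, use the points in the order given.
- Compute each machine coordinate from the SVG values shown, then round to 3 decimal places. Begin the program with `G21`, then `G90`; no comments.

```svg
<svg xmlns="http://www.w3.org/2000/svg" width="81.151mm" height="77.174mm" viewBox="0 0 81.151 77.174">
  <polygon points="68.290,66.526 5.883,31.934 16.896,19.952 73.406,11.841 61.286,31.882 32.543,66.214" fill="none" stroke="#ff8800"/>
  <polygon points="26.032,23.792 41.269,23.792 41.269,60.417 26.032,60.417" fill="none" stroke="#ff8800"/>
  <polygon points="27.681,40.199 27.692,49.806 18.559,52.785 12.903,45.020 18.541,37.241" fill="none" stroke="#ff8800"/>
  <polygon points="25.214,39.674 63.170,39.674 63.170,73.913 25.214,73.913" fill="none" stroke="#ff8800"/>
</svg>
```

Since the viewBox matches the mm dimensions, user units are millimetres directly. The only transform is the Y-flip y_m = 77.174 − y_svg.

Shape 1 is a closed polygon drawn with `<polygon>`. Its stroke #ff8800 means score at S501, F1701. After flipping Y the toolpath is (68.290,10.648) → (5.883,45.240) → (16.896,57.222) → (73.406,65.333) → (61.286,45.292) → (32.543,10.960) → (68.290,10.648), returning to the start.

Shape 2 is a rectangle drawn with `<polygon>`. Its stroke #ff8800 means score at S501, F1701. After flipping Y the toolpath is (26.032,53.382) → (41.269,53.382) → (41.269,16.757) → (26.032,16.757) → (26.032,53.382), returning to the start.

Shape 3 is a regular polygon drawn with `<polygon>`. Its stroke #ff8800 means score at S501, F1701. After flipping Y the toolpath is (27.681,36.975) → (27.692,27.368) → (18.559,24.389) → (12.903,32.154) → (18.541,39.933) → (27.681,36.975), returning to the start.

Shape 4 is a rectangle drawn with `<polygon>`. Its stroke #ff8800 means score at S501, F1701. After flipping Y the toolpath is (25.214,37.500) → (63.170,37.500) → (63.170,3.261) → (25.214,3.261) → (25.214,37.500), returning to the start.

G21
G90
G0 X68.290 Y10.648
M4 S501
G1 X5.883 Y45.240 F1701
G1 X16.896 Y57.222
G1 X73.406 Y65.333
G1 X61.286 Y45.292
G1 X32.543 Y10.960
G1 X68.290 Y10.648
G0 X26.032 Y53.382
M4 S501
G1 X41.269 Y53.382 F1701
G1 X41.269 Y16.757
G1 X26.032 Y16.757
G1 X26.032 Y53.382
G0 X27.681 Y36.975
M4 S501
G1 X27.692 Y27.368 F1701
G1 X18.559 Y24.389
G1 X12.903 Y32.154
G1 X18.541 Y39.933
G1 X27.681 Y36.975
G0 X25.214 Y37.500
M4 S501
G1 X63.170 Y37.500 F1701
G1 X63.170 Y3.261
G1 X25.214 Y3.261
G1 X25.214 Y37.500
M5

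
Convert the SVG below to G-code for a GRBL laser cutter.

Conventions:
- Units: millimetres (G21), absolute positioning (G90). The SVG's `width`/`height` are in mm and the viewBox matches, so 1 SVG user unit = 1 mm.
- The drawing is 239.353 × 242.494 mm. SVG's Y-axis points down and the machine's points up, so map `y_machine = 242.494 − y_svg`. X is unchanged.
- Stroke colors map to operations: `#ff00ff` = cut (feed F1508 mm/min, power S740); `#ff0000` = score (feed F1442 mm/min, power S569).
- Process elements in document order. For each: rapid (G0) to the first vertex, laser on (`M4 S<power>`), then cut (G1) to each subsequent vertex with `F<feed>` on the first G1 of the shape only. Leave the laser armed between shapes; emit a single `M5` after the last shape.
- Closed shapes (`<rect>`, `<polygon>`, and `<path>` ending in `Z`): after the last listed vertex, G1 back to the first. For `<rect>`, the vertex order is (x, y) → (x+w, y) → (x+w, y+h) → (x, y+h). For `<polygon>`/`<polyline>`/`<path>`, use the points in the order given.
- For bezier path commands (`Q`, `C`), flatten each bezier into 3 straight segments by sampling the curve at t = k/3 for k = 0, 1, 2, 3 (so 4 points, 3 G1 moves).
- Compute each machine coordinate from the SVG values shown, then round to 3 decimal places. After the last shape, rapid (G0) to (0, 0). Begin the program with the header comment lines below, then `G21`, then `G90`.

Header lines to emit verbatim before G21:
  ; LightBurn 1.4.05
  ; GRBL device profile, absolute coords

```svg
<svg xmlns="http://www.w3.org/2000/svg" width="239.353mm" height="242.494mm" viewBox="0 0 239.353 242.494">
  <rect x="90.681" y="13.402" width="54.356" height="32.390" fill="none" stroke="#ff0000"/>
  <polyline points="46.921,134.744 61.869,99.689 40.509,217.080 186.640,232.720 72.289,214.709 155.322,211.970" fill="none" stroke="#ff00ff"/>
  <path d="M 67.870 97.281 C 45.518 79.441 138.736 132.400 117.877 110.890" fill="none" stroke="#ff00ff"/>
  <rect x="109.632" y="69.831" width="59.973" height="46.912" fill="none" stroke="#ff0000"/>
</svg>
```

1 u = 1 mm; y_m = 242.494 − y.

[1] `<rect>` rectangle, #ff0000→score S569 F1442: (90.681,229.092) → (145.037,229.092) → (145.037,196.702) → (90.681,196.702) → (90.681,229.092) (closed)

[2] `<polyline>` open polyline, #ff00ff→cut S740 F1508: (46.921,107.750) → (61.869,142.805) → (40.509,25.414) → (186.640,9.774) → (72.289,27.785) → (155.322,30.524)

[3] `<path>` cubic bezier, #ff00ff→cut S740 F1508: (67.870,145.213) → (75.536,144.834) → (109.216,129.537) → (117.877,131.604)

[4] `<rect>` rectangle, #ff0000→score S569 F1442: (109.632,172.663) → (169.605,172.663) → (169.605,125.751) → (109.632,125.751) → (109.632,172.663) (closed)

; LightBurn 1.4.05
; GRBL device profile, absolute coords
G21
G90
G0 X90.681 Y229.092
M4 S569
G1 X145.037 Y229.092 F1442
G1 X145.037 Y196.702
G1 X90.681 Y196.702
G1 X90.681 Y229.092
G0 X46.921 Y107.750
M4 S740
G1 X61.869 Y142.805 F1508
G1 X40.509 Y25.414
G1 X186.640 Y9.774
G1 X72.289 Y27.785
G1 X155.322 Y30.524
G0 X67.870 Y145.213
M4 S740
G1 X75.536 Y144.834 F1508
G1 X109.216 Y129.537
G1 X117.877 Y131.604
G0 X109.632 Y172.663
M4 S569
G1 X169.605 Y172.663 F1442
G1 X169.605 Y125.751
G1 X109.632 Y125.751
G1 X109.632 Y172.663
M5
G0 X0.000 Y0.000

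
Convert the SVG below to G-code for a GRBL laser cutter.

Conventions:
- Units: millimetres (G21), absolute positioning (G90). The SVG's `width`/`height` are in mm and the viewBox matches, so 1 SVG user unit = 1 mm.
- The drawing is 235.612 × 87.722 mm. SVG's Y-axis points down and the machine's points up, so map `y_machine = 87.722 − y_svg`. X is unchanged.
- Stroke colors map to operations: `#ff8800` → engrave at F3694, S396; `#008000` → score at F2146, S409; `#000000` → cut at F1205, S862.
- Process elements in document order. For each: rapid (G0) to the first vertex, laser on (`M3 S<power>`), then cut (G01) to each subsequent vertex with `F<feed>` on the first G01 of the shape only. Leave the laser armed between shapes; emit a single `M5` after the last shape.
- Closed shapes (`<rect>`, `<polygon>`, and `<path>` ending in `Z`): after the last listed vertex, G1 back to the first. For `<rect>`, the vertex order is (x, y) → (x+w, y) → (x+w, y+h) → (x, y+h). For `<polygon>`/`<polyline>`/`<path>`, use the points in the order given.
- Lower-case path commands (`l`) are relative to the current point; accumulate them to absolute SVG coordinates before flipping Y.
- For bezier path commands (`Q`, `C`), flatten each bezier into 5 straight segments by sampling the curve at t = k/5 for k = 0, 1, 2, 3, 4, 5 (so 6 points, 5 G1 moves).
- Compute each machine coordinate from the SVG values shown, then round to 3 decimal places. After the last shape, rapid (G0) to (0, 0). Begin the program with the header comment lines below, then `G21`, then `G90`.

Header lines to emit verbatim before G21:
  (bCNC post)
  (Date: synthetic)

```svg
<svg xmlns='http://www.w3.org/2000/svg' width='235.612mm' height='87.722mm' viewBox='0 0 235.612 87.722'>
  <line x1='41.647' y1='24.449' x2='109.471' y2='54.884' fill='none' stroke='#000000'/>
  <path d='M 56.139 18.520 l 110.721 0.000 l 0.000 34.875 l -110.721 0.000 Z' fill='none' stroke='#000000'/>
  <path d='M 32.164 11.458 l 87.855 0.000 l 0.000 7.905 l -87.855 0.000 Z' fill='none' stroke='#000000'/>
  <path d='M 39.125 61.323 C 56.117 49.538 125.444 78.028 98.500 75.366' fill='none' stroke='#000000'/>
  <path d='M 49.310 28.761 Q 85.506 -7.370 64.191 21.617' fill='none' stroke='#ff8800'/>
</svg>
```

Since the viewBox matches the mm dimensions, user units are millimetres directly. The only transform is the Y-flip y_m = 87.722 − y_svg.

Shape 1 is a line segment drawn with `<line>`. Its stroke #000000 means cut at S862, F1205. After flipping Y the toolpath is (41.647,63.273) → (109.471,32.838).

Shape 2 is a rectangle drawn with `<path>`. Its stroke #000000 means cut at S862, F1205. After flipping Y the toolpath is (56.139,69.202) → (166.860,69.202) → (166.860,34.327) → (56.139,34.327) → (56.139,69.202), returning to the start.

Shape 3 is a rectangle drawn with `<path>`. Its stroke #000000 means cut at S862, F1205. After flipping Y the toolpath is (32.164,76.264) → (120.019,76.264) → (120.019,68.359) → (32.164,68.359) → (32.164,76.264), returning to the start.

Shape 4 is a cubic bezier drawn with `<path>`. Its stroke #000000 means cut at S862, F1205. After flipping Y the toolpath is (39.125,26.399) → (54.412,29.208) → (75.125,25.780) → (94.134,19.543) → (104.303,13.926) → (98.500,12.356).

Shape 5 is a quadratic bezier drawn with `<path>`. Its stroke #ff8800 means engrave at S396, F3694. After flipping Y the toolpath is (49.310,58.961) → (61.488,70.809) → (69.065,77.447) → (72.041,78.876) → (70.417,75.095) → (64.191,66.105).

(bCNC post)
(Date: synthetic)
G21
G90
G0 X41.647 Y63.273
M3 S862
G01 X109.471 Y32.838 F1205
G0 X56.139 Y69.202
M3 S862
G01 X166.860 Y69.202 F1205
G01 X166.860 Y34.327
G01 X56.139 Y34.327
G01 X56.139 Y69.202
G0 X32.164 Y76.264
M3 S862
G01 X120.019 Y76.264 F1205
G01 X120.019 Y68.359
G01 X32.164 Y68.359
G01 X32.164 Y76.264
G0 X39.125 Y26.399
M3 S862
G01 X54.412 Y29.208 F1205
G01 X75.125 Y25.780
G01 X94.134 Y19.543
G01 X104.303 Y13.926
G01 X98.500 Y12.356
G0 X49.310 Y58.961
M3 S396
G01 X61.488 Y70.809 F3694
G01 X69.065 Y77.447
G01 X72.041 Y78.876
G01 X70.417 Y75.095
G01 X64.191 Y66.105
M5
G0 X0.000 Y0.000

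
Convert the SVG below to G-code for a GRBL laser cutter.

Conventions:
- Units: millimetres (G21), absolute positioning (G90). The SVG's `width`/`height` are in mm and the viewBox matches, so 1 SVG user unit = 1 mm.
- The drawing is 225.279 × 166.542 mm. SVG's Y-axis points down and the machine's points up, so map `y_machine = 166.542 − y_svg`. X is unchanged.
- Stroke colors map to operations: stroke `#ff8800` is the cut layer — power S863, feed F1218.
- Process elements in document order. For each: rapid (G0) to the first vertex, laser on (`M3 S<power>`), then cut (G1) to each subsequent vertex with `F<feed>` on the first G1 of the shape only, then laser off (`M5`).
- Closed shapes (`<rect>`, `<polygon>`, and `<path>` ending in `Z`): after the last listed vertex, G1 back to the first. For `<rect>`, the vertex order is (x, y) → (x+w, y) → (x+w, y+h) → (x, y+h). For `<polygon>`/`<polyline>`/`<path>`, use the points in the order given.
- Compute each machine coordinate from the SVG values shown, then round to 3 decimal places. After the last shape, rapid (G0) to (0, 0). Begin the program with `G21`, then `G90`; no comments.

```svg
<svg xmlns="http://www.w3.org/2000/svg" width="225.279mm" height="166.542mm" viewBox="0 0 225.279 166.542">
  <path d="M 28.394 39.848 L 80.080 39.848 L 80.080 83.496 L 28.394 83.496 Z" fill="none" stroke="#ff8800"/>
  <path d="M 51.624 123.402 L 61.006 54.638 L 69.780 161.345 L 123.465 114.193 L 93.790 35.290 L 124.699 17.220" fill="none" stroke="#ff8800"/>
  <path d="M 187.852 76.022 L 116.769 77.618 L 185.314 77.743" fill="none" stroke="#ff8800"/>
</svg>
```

viewBox `0 0 225.279 166.542` with mm width/height → 1 unit = 1 mm. Flip: y_m = 166.542 − y_svg.

**Shape 1** — `<path>` rectangle, stroke `#ff8800` → cut (S863, F1218). Machine vertices: (28.394,126.694) → (80.080,126.694) → (80.080,83.046) → (28.394,83.046) → (28.394,126.694). Closed: final G1 returns to the first vertex.

**Shape 2** — `<path>` open polyline, stroke `#ff8800` → cut (S863, F1218). Machine vertices: (51.624,43.140) → (61.006,111.904) → (69.780,5.197) → (123.465,52.349) → (93.790,131.252) → (124.699,149.322). Open path.

**Shape 3** — `<path>` open polyline, stroke `#ff8800` → cut (S863, F1218). Machine vertices: (187.852,90.520) → (116.769,88.924) → (185.314,88.799). Open path.

G21
G90
G0 X28.394 Y126.694
M3 S863
G1 X80.080 Y126.694 F1218
G1 X80.080 Y83.046
G1 X28.394 Y83.046
G1 X28.394 Y126.694
M5
G0 X51.624 Y43.140
M3 S863
G1 X61.006 Y111.904 F1218
G1 X69.780 Y5.197
G1 X123.465 Y52.349
G1 X93.790 Y131.252
G1 X124.699 Y149.322
M5
G0 X187.852 Y90.520
M3 S863
G1 X116.769 Y88.924 F1218
G1 X185.314 Y88.799
M5
G0 X0.000 Y0.000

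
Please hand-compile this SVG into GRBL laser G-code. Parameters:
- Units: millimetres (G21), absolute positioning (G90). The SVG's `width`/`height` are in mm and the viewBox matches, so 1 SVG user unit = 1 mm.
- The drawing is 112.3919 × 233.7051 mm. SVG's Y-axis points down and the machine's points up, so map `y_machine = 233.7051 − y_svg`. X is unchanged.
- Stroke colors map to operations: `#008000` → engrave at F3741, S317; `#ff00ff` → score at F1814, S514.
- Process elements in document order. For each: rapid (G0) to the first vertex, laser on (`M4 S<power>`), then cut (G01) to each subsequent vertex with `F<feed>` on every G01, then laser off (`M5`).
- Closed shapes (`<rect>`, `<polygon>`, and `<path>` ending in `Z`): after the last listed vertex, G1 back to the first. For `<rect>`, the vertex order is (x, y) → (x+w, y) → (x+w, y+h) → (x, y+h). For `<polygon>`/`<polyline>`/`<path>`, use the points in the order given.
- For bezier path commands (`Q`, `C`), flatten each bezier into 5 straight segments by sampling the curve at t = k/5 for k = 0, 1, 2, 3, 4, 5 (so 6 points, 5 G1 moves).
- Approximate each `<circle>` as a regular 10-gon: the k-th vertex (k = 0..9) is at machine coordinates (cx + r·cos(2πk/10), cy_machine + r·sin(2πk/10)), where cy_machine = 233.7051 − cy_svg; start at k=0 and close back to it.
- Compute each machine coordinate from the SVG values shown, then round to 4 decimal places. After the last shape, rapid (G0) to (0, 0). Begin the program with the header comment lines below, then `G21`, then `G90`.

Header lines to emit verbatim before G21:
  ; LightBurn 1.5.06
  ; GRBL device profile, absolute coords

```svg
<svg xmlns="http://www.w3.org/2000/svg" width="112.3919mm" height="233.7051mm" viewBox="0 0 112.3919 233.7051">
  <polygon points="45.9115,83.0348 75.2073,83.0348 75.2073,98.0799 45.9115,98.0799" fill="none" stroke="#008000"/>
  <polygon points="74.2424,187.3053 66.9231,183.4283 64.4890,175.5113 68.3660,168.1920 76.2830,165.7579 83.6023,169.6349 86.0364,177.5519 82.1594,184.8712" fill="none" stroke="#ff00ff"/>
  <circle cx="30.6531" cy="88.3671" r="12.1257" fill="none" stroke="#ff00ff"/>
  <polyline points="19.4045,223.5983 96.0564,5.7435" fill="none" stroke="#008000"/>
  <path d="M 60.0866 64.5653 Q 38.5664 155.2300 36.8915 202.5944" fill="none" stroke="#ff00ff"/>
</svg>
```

viewBox `0 0 112.3919 233.7051` with mm width/height → 1 unit = 1 mm. Flip: y_m = 233.7051 − y_svg.

**Shape 1** — `<polygon>` rectangle, stroke `#008000` → engrave (S317, F3741). Machine vertices: (45.9115,150.6703) → (75.2073,150.6703) → (75.2073,135.6252) → (45.9115,135.6252) → (45.9115,150.6703). Closed: final G1 returns to the first vertex.

**Shape 2** — `<polygon>` regular polygon, stroke `#ff00ff` → score (S514, F1814). Machine vertices: (74.2424,46.3998) → (66.9231,50.2768) → (64.4890,58.1938) → (68.3660,65.5131) → (76.2830,67.9472) → (83.6023,64.0702) → (86.0364,56.1532) → (82.1594,48.8339) → (74.2424,46.3998). Closed: final G1 returns to the first vertex.

**Shape 3** — `<circle>` circle, stroke `#ff00ff` → score (S514, F1814). Machine vertices: (42.7788,145.3380) → (40.4630,152.4653) → (34.4001,156.8702) → (26.9061,156.8702) → (20.8432,152.4653) → (18.5274,145.3380) → (20.8432,138.2107) → (26.9061,133.8058) → (34.4001,133.8058) → (40.4630,138.2107) → (42.7788,145.3380). Closed: final G1 returns to the first vertex.

**Shape 4** — `<polyline>` line segment, stroke `#008000` → engrave (S317, F3741). Machine vertices: (19.4045,10.1068) → (96.0564,227.9616). Open path.

**Shape 5** — `<path>` quadratic bezier, stroke `#ff00ff` → score (S514, F1814). Control points (SVG): P0=(60.0866,64.5653), P1=(38.5664,155.2300), P2=(36.8915,202.5944); sampled at t=k/5. Machine vertices: (60.0866,169.1398) → (52.2723,134.6059) → (46.0457,103.5361) → (41.4067,75.9303) → (38.3553,51.7885) → (36.8915,31.1107). Open path.

; LightBurn 1.5.06
; GRBL device profile, absolute coords
G21
G90
G0 X45.9115 Y150.6703
M4 S317
G01 X75.2073 Y150.6703 F3741
G01 X75.2073 Y135.6252 F3741
G01 X45.9115 Y135.6252 F3741
G01 X45.9115 Y150.6703 F3741
M5
G0 X74.2424 Y46.3998
M4 S514
G01 X66.9231 Y50.2768 F1814
G01 X64.4890 Y58.1938 F1814
G01 X68.3660 Y65.5131 F1814
G01 X76.2830 Y67.9472 F1814
G01 X83.6023 Y64.0702 F1814
G01 X86.0364 Y56.1532 F1814
G01 X82.1594 Y48.8339 F1814
G01 X74.2424 Y46.3998 F1814
M5
G0 X42.7788 Y145.3380
M4 S514
G01 X40.4630 Y152.4653 F1814
G01 X34.4001 Y156.8702 F1814
G01 X26.9061 Y156.8702 F1814
G01 X20.8432 Y152.4653 F1814
G01 X18.5274 Y145.3380 F1814
G01 X20.8432 Y138.2107 F1814
G01 X26.9061 Y133.8058 F1814
G01 X34.4001 Y133.8058 F1814
G01 X40.4630 Y138.2107 F1814
G01 X42.7788 Y145.3380 F1814
M5
G0 X19.4045 Y10.1068
M4 S317
G01 X96.0564 Y227.9616 F3741
M5
G0 X60.0866 Y169.1398
M4 S514
G01 X52.2723 Y134.6059 F1814
G01 X46.0457 Y103.5361 F1814
G01 X41.4067 Y75.9303 F1814
G01 X38.3553 Y51.7885 F1814
G01 X36.8915 Y31.1107 F1814
M5
G0 X0.0000 Y0.0000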